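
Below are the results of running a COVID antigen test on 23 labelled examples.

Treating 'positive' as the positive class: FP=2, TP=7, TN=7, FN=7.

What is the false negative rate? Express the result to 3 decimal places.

0.500

FNR = FN/(FN+TP) = 7/(7+7) = 0.500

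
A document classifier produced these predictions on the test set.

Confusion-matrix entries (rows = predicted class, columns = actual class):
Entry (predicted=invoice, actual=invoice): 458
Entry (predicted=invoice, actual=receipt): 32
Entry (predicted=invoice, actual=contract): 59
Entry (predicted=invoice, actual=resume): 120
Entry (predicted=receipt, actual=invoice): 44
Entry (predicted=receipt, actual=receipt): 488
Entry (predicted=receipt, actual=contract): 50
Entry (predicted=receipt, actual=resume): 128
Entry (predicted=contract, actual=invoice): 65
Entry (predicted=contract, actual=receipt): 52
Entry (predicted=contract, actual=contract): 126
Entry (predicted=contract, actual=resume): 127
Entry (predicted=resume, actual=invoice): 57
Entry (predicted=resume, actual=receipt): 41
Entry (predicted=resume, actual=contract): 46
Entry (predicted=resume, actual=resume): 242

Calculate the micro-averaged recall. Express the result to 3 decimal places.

Micro-averaging pools counts across classes: ΣTP=1314, ΣFP=821, ΣFN=821.
Micro-recall = TP/(TP+FN) on pooled counts = 0.615 (equals overall accuracy in single-label multiclass).

0.615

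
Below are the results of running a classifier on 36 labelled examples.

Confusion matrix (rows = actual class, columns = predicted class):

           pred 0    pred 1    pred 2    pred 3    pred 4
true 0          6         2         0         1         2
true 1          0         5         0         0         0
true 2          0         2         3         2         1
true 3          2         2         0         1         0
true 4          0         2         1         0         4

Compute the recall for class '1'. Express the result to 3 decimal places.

1.000

One-vs-rest for '1': TP = diagonal; FP = other classes predicted '1'; FN = '1' predicted as other.
recall = TP/(TP+FN).
1: TP=5, FN=0+0+0+0=0 → 5/5 = 1.0000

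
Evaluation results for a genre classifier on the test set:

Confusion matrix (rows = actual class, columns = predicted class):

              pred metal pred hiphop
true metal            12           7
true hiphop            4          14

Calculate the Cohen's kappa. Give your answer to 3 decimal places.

Observed agreement pₒ = trace/N = 26/37 = 0.7027
Expected agreement pₑ = Σ (rowᵢ·colᵢ)/N² = (19·16 + 18·21)/37² = 0.4982
κ = (pₒ − pₑ)/(1 − pₑ) = (0.7027 − 0.4982)/(1 − 0.4982) = 0.408

0.408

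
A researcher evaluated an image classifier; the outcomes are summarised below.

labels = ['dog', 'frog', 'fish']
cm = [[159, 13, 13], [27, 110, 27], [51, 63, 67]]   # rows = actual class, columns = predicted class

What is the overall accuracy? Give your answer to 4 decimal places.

0.6340

Accuracy = trace / total = (159+110+67=336) / 530 = 336/530 = 0.6340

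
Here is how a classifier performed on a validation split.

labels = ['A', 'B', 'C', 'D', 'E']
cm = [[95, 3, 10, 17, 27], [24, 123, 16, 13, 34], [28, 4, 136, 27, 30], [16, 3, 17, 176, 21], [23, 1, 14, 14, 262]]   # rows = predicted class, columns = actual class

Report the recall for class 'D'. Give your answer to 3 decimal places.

0.713

Take TP from the diagonal, FP from the rest of the 'D' prediction marginal, FN from the rest of the 'D' actual marginal.
recall = TP/(TP+FN).
D: TP=176, FN=17+13+27+14=71 → 176/247 = 0.7126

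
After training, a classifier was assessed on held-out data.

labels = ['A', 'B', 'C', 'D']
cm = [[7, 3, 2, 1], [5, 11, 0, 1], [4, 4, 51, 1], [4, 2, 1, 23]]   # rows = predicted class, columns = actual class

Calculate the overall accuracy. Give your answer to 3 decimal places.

0.767

Accuracy = trace / total = (7+11+51+23=92) / 120 = 92/120 = 0.767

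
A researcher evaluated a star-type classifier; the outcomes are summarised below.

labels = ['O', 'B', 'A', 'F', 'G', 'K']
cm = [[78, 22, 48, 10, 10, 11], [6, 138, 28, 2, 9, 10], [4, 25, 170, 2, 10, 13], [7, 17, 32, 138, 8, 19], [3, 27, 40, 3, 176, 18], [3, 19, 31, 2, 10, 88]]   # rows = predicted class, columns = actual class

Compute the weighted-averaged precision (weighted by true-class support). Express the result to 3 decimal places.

0.665

Per-class precision (TP/(TP+FP)):
  O: TP=78, FP=22+48+10+10+11=101 → 78/179 = 0.4358
  B: TP=138, FP=6+28+2+9+10=55 → 138/193 = 0.7150
  A: TP=170, FP=4+25+2+10+13=54 → 170/224 = 0.7589
  F: TP=138, FP=7+17+32+8+19=83 → 138/221 = 0.6244
  G: TP=176, FP=3+27+40+3+18=91 → 176/267 = 0.6592
  K: TP=88, FP=3+19+31+2+10=65 → 88/153 = 0.5752
Weighted-precision = Σ (supportᵢ/N)·precisionᵢ with N=1237: (101/1237)·0.4358 + (248/1237)·0.7150 + (349/1237)·0.7589 + (157/1237)·0.6244 + (223/1237)·0.6592 + (159/1237)·0.5752 = 0.665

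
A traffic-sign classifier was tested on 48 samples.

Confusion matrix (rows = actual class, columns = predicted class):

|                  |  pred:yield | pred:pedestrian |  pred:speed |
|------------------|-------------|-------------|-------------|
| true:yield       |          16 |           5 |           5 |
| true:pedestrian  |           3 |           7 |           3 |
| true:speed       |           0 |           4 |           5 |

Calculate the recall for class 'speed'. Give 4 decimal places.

One-vs-rest for 'speed': TP = diagonal; FP = other classes predicted 'speed'; FN = 'speed' predicted as other.
recall = TP/(TP+FN).
speed: TP=5, FN=0+4=4 → 5/9 = 0.55556

0.5556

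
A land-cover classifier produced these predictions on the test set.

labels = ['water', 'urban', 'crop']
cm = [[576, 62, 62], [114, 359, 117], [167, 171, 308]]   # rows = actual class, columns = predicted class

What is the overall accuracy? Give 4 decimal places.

0.6420

Accuracy = trace / total = (576+359+308=1243) / 1936 = 1243/1936 = 0.6420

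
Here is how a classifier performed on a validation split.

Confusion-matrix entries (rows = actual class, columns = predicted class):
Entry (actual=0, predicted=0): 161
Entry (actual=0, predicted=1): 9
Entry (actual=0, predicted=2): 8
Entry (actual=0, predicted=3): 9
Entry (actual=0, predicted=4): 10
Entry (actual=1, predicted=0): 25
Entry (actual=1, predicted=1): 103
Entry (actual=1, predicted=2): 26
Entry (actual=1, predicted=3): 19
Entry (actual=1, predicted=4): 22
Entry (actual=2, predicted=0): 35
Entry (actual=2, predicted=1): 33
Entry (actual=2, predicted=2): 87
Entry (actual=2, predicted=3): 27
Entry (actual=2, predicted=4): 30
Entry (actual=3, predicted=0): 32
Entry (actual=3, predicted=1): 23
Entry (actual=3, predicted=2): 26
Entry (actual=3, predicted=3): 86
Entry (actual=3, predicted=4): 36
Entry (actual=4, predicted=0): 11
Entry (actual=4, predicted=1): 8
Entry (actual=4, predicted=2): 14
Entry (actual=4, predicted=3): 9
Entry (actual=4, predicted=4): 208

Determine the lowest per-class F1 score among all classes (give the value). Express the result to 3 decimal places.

0.466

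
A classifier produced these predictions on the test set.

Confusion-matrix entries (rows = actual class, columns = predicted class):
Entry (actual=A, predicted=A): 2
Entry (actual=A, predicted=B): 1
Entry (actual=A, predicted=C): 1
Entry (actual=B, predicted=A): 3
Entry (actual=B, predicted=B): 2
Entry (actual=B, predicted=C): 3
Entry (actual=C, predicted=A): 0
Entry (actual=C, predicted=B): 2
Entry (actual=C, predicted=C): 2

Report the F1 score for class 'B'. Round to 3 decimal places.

F1 score = 2·TP/(2·TP+FP+FN).
B: TP=2, FP=1+2=3, FN=3+3=6 → 4/13 = 0.3077

0.308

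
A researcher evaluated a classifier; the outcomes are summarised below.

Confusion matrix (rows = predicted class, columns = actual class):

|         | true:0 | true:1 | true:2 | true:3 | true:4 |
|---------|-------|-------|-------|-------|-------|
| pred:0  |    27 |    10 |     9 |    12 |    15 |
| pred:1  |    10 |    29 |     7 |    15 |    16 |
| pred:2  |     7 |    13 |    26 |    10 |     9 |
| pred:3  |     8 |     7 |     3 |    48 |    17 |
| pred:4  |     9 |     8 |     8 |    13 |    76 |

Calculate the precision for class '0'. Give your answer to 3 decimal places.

One-vs-rest for '0': TP = diagonal; FP = other classes predicted '0'; FN = '0' predicted as other.
precision = TP/(TP+FP).
0: TP=27, FP=10+9+12+15=46 → 27/73 = 0.3699

0.370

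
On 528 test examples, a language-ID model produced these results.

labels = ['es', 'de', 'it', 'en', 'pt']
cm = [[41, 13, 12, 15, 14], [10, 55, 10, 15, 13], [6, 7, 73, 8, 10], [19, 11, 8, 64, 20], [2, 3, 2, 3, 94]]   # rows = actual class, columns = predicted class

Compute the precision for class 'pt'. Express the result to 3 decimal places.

precision = TP/(TP+FP).
pt: TP=94, FP=14+13+10+20=57 → 94/151 = 0.6225

0.623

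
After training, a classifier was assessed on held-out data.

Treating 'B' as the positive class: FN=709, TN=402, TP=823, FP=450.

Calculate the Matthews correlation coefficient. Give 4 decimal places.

MCC = (TP·TN − FP·FN) / √((TP+FP)(TP+FN)(TN+FP)(TN+FN))
Numerator = 823·402 − 450·709 = 11796
Denominator = √(1273·1532·852·1111) = √1846038790992 = 1358690.1012
MCC = 11796 / 1358690.1012 = 0.0087

0.0087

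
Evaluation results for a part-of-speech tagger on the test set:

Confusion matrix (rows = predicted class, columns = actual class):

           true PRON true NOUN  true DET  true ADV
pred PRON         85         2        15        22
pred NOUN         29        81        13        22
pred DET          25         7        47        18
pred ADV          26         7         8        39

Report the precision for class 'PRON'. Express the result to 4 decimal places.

0.6855

One-vs-rest for 'PRON': TP = diagonal; FP = other classes predicted 'PRON'; FN = 'PRON' predicted as other.
precision = TP/(TP+FP).
PRON: TP=85, FP=2+15+22=39 → 85/124 = 0.68548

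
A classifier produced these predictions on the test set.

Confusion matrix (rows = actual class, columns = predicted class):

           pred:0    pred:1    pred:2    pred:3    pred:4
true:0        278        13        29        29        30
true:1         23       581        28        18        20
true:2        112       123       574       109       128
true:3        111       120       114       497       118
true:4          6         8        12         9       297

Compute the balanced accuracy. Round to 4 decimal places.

0.7123

Balanced accuracy = mean of per-class recall.
  0: recall = 278/379 = 0.73351
  1: recall = 581/670 = 0.86716
  2: recall = 574/1046 = 0.54876
  3: recall = 497/960 = 0.51771
  4: recall = 297/332 = 0.89458
Mean = (0.73351 + 0.86716 + 0.54876 + 0.51771 + 0.89458) / 5 = 0.7123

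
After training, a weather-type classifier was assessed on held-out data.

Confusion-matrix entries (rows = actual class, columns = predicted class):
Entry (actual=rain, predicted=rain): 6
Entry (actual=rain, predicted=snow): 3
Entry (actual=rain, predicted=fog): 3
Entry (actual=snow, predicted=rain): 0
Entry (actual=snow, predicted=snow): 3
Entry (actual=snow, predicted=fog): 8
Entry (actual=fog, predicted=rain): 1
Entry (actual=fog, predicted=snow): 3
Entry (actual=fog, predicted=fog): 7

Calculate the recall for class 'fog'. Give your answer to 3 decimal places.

recall = TP/(TP+FN).
fog: TP=7, FN=1+3=4 → 7/11 = 0.6364

0.636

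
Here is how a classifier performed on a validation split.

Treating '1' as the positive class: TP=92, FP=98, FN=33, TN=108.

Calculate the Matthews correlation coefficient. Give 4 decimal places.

MCC = (TP·TN − FP·FN) / √((TP+FP)(TP+FN)(TN+FP)(TN+FN))
Numerator = 92·108 − 98·33 = 6702
Denominator = √(190·125·206·141) = √689842500 = 26264.8529
MCC = 6702 / 26264.8529 = 0.2552

0.2552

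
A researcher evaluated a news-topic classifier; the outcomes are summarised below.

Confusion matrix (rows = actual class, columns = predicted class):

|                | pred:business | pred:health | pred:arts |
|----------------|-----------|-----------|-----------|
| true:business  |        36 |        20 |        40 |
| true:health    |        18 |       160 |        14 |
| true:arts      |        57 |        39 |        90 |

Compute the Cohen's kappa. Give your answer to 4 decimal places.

Observed agreement pₒ = trace/N = 286/474 = 0.60338
Expected agreement pₑ = Σ (rowᵢ·colᵢ)/N² = (96·111 + 192·219 + 186·144)/474² = 0.35379
κ = (pₒ − pₑ)/(1 − pₑ) = (0.60338 − 0.35379)/(1 − 0.35379) = 0.3862

0.3862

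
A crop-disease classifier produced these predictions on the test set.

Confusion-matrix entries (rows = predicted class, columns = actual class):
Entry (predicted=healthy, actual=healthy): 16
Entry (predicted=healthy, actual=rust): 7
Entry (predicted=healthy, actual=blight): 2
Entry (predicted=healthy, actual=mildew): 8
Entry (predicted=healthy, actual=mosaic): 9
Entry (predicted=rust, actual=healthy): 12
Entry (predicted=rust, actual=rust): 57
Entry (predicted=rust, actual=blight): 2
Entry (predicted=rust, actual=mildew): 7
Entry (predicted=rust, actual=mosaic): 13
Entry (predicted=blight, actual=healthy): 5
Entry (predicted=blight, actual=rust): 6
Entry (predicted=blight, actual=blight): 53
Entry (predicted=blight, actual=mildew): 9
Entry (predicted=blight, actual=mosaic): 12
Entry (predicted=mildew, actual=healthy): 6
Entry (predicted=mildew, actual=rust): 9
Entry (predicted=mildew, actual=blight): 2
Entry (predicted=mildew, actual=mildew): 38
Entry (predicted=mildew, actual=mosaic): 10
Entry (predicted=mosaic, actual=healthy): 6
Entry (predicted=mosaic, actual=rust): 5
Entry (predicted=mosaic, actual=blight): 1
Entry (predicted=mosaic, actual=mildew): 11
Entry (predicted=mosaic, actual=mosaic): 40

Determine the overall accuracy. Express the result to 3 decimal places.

Accuracy = trace / total = (16+57+53+38+40=204) / 346 = 204/346 = 0.590

0.590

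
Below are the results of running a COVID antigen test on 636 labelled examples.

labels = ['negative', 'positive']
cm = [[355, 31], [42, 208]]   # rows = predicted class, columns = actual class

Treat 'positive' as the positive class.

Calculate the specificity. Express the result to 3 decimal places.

0.894

Specificity = TN/(TN+FP) = 355/(355+42) = 0.894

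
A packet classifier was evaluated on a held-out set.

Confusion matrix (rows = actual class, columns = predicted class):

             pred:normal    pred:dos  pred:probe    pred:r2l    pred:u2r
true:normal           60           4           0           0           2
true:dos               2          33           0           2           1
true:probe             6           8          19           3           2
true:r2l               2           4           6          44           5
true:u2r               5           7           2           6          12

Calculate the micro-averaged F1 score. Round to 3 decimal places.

0.715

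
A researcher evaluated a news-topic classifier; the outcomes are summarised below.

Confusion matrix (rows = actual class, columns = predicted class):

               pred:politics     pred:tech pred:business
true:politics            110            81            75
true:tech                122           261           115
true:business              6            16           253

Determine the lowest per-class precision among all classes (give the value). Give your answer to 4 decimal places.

0.4622

Per-class precision (TP/(TP+FP)):
  politics: TP=110, FP=122+6=128 → 110/238 = 0.46218
  tech: TP=261, FP=81+16=97 → 261/358 = 0.72905
  business: TP=253, FP=75+115=190 → 253/443 = 0.57111
Lowest is class 'politics' with precision = 0.4622.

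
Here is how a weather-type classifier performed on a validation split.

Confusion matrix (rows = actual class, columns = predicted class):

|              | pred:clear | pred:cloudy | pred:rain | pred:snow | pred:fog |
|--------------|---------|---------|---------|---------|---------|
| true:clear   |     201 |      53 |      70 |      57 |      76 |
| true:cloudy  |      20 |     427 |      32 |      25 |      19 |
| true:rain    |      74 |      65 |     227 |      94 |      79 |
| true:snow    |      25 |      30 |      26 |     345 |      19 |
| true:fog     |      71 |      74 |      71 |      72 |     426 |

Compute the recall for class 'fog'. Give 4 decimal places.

0.5966

One-vs-rest for 'fog': TP = diagonal; FP = other classes predicted 'fog'; FN = 'fog' predicted as other.
recall = TP/(TP+FN).
fog: TP=426, FN=71+74+71+72=288 → 426/714 = 0.59664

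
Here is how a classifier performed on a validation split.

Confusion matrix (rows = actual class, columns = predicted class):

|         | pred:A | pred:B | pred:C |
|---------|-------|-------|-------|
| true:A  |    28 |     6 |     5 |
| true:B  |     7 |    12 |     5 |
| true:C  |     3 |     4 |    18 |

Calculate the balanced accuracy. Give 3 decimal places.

Balanced accuracy = mean of per-class recall.
  A: recall = 28/39 = 0.7179
  B: recall = 12/24 = 0.5000
  C: recall = 18/25 = 0.7200
Mean = (0.7179 + 0.5000 + 0.7200) / 3 = 0.646

0.646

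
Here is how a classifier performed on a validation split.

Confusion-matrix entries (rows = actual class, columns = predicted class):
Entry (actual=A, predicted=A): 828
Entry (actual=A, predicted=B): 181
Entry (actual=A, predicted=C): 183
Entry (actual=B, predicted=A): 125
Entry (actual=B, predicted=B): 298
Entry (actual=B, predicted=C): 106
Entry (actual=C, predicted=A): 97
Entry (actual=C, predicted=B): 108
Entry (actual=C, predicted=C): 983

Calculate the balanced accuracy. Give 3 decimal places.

Balanced accuracy = mean of per-class recall.
  A: recall = 828/1192 = 0.6946
  B: recall = 298/529 = 0.5633
  C: recall = 983/1188 = 0.8274
Mean = (0.6946 + 0.5633 + 0.8274) / 3 = 0.695

0.695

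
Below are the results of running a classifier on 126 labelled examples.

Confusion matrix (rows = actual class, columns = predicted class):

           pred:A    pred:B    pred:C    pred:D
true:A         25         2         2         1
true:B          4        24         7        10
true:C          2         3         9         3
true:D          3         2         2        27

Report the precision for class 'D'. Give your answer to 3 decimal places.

One-vs-rest for 'D': TP = diagonal; FP = other classes predicted 'D'; FN = 'D' predicted as other.
precision = TP/(TP+FP).
D: TP=27, FP=1+10+3=14 → 27/41 = 0.6585

0.659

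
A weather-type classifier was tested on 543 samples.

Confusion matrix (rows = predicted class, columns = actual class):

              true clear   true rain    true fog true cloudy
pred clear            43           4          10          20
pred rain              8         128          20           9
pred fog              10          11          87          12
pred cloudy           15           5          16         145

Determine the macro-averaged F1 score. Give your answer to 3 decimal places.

0.714

Per-class F1 score (2·TP/(2·TP+FP+FN)):
  clear: TP=43, FP=4+10+20=34, FN=8+10+15=33 → 86/153 = 0.5621
  rain: TP=128, FP=8+20+9=37, FN=4+11+5=20 → 256/313 = 0.8179
  fog: TP=87, FP=10+11+12=33, FN=10+20+16=46 → 174/253 = 0.6877
  cloudy: TP=145, FP=15+5+16=36, FN=20+9+12=41 → 290/367 = 0.7902
Macro-F1 score = mean = (0.5621 + 0.8179 + 0.6877 + 0.7902) / 4 = 0.714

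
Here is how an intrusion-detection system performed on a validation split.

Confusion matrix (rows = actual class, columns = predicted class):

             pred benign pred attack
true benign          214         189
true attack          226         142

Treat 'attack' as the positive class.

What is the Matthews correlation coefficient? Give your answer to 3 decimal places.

MCC = (TP·TN − FP·FN) / √((TP+FP)(TP+FN)(TN+FP)(TN+FN))
Numerator = 142·214 − 189·226 = -12326
Denominator = √(331·368·403·440) = √21598994560 = 146965.9640
MCC = -12326 / 146965.9640 = -0.084

-0.084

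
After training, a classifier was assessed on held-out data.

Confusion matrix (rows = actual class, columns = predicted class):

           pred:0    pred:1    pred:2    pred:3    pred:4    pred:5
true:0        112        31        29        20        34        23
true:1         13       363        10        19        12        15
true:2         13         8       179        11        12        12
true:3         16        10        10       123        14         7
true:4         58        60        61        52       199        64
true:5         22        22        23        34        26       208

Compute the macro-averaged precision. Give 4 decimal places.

0.5941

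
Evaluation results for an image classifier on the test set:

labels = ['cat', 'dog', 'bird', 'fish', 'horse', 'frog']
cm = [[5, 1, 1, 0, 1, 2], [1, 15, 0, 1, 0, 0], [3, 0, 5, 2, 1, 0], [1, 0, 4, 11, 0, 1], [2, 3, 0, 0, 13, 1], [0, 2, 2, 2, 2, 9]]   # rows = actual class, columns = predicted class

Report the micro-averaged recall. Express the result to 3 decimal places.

Micro-averaging pools counts across classes: ΣTP=58, ΣFP=33, ΣFN=33.
Micro-recall = TP/(TP+FN) on pooled counts = 0.637 (equals overall accuracy in single-label multiclass).

0.637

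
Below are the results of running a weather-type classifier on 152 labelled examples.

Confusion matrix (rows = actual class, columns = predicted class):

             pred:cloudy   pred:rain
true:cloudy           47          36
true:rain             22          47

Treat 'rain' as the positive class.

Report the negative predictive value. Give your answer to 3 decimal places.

0.681

NPV = TN/(TN+FN) = 47/(47+22) = 0.681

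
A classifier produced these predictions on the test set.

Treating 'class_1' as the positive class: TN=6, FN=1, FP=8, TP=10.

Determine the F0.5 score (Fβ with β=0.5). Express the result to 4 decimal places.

0.6024

Fβ = (1+β²)·TP / ((1+β²)·TP + β²·FN + FP), with β²=1/4
= 1.25·10 / (1.25·10 + 0.25·1 + 8) = 0.6024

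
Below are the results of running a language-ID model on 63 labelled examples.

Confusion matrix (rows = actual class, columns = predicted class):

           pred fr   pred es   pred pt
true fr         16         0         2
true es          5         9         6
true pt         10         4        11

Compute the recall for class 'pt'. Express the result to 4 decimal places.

0.4400

Treat 'pt' as positive and all other classes as negative.
recall = TP/(TP+FN).
pt: TP=11, FN=10+4=14 → 11/25 = 0.44000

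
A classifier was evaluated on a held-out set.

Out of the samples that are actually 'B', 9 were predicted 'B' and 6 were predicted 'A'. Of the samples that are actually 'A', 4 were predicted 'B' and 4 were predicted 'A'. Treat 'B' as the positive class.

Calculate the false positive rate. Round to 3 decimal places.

0.500

FPR = FP/(FP+TN) = 4/(4+4) = 0.500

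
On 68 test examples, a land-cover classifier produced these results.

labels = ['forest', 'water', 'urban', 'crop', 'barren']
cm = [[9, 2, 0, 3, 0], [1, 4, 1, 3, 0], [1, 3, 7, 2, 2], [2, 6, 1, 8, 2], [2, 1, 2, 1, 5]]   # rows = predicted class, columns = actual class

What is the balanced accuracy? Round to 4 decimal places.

0.5025

Balanced accuracy = mean of per-class recall.
  forest: recall = 9/15 = 0.60000
  water: recall = 4/16 = 0.25000
  urban: recall = 7/11 = 0.63636
  crop: recall = 8/17 = 0.47059
  barren: recall = 5/9 = 0.55556
Mean = (0.60000 + 0.25000 + 0.63636 + 0.47059 + 0.55556) / 5 = 0.5025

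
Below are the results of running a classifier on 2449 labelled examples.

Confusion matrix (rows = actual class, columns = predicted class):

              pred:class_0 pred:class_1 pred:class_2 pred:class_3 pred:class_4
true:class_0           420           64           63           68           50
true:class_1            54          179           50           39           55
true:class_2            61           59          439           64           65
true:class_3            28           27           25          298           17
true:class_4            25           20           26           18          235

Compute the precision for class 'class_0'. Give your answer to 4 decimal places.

0.7143

One-vs-rest for 'class_0': TP = diagonal; FP = other classes predicted 'class_0'; FN = 'class_0' predicted as other.
precision = TP/(TP+FP).
class_0: TP=420, FP=54+61+28+25=168 → 420/588 = 0.71429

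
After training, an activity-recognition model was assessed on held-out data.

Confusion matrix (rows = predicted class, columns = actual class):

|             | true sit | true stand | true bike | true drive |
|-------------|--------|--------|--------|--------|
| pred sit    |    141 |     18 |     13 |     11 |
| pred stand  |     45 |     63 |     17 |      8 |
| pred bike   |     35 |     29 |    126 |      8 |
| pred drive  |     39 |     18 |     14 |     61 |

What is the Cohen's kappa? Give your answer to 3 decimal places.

0.464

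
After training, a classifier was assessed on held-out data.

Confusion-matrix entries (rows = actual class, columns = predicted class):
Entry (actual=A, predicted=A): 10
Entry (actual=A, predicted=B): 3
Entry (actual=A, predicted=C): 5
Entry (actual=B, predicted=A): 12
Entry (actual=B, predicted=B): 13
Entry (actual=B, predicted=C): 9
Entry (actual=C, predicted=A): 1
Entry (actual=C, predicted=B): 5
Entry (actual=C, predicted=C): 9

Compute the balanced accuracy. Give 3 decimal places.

Balanced accuracy = mean of per-class recall.
  A: recall = 10/18 = 0.5556
  B: recall = 13/34 = 0.3824
  C: recall = 9/15 = 0.6000
Mean = (0.5556 + 0.3824 + 0.6000) / 3 = 0.513

0.513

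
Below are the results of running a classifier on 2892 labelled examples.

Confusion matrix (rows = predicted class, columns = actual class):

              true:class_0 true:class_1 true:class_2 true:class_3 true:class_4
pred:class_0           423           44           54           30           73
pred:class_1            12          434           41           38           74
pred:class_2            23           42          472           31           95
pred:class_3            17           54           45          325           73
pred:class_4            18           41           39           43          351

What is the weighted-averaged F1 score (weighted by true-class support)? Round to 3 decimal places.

0.689

Per-class F1 score (2·TP/(2·TP+FP+FN)):
  class_0: TP=423, FP=44+54+30+73=201, FN=12+23+17+18=70 → 846/1117 = 0.7574
  class_1: TP=434, FP=12+41+38+74=165, FN=44+42+54+41=181 → 868/1214 = 0.7150
  class_2: TP=472, FP=23+42+31+95=191, FN=54+41+45+39=179 → 944/1314 = 0.7184
  class_3: TP=325, FP=17+54+45+73=189, FN=30+38+31+43=142 → 650/981 = 0.6626
  class_4: TP=351, FP=18+41+39+43=141, FN=73+74+95+73=315 → 702/1158 = 0.6062
Weighted-F1 score = Σ (supportᵢ/N)·F1 scoreᵢ with N=2892: (493/2892)·0.7574 + (615/2892)·0.7150 + (651/2892)·0.7184 + (467/2892)·0.6626 + (666/2892)·0.6062 = 0.689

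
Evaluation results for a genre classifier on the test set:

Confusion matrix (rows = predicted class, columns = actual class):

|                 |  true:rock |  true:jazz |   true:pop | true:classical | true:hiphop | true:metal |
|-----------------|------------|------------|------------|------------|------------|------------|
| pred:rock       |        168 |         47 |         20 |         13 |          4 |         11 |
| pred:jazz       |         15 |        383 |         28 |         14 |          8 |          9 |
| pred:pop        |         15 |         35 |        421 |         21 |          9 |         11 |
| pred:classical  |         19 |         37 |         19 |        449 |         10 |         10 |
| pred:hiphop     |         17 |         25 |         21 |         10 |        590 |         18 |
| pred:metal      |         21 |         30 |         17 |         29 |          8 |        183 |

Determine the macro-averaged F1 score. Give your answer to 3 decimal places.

0.773

Per-class F1 score (2·TP/(2·TP+FP+FN)):
  rock: TP=168, FP=47+20+13+4+11=95, FN=15+15+19+17+21=87 → 336/518 = 0.6486
  jazz: TP=383, FP=15+28+14+8+9=74, FN=47+35+37+25+30=174 → 766/1014 = 0.7554
  pop: TP=421, FP=15+35+21+9+11=91, FN=20+28+19+21+17=105 → 842/1038 = 0.8112
  classical: TP=449, FP=19+37+19+10+10=95, FN=13+14+21+10+29=87 → 898/1080 = 0.8315
  hiphop: TP=590, FP=17+25+21+10+18=91, FN=4+8+9+10+8=39 → 1180/1310 = 0.9008
  metal: TP=183, FP=21+30+17+29+8=105, FN=11+9+11+10+18=59 → 366/530 = 0.6906
Macro-F1 score = mean = (0.6486 + 0.7554 + 0.8112 + 0.8315 + 0.9008 + 0.6906) / 6 = 0.773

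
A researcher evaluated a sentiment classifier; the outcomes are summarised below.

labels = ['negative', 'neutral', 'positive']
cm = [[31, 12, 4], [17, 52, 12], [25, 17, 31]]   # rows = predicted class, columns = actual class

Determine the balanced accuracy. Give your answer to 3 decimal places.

0.575

Balanced accuracy = mean of per-class recall.
  negative: recall = 31/73 = 0.4247
  neutral: recall = 52/81 = 0.6420
  positive: recall = 31/47 = 0.6596
Mean = (0.4247 + 0.6420 + 0.6596) / 3 = 0.575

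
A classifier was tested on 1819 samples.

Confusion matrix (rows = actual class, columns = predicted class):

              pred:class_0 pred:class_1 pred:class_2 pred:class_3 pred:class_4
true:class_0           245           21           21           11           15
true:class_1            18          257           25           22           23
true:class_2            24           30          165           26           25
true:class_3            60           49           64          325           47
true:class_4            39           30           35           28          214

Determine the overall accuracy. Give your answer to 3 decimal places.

0.663

Accuracy = trace / total = (245+257+165+325+214=1206) / 1819 = 1206/1819 = 0.663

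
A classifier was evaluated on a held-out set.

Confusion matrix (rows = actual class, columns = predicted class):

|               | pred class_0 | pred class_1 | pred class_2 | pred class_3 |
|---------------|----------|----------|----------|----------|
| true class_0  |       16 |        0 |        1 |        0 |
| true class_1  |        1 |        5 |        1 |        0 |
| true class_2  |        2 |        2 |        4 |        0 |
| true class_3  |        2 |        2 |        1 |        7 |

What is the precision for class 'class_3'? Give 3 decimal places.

One-vs-rest for 'class_3': TP = diagonal; FP = other classes predicted 'class_3'; FN = 'class_3' predicted as other.
precision = TP/(TP+FP).
class_3: TP=7, FP=0+0+0=0 → 7/7 = 1.0000

1.000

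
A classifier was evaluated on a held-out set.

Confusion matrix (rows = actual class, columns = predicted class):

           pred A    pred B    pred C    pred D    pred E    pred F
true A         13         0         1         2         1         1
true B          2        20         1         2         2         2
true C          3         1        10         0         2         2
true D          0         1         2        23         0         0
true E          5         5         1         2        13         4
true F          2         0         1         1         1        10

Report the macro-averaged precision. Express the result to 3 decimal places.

0.644

Per-class precision (TP/(TP+FP)):
  A: TP=13, FP=2+3+0+5+2=12 → 13/25 = 0.5200
  B: TP=20, FP=0+1+1+5+0=7 → 20/27 = 0.7407
  C: TP=10, FP=1+1+2+1+1=6 → 10/16 = 0.6250
  D: TP=23, FP=2+2+0+2+1=7 → 23/30 = 0.7667
  E: TP=13, FP=1+2+2+0+1=6 → 13/19 = 0.6842
  F: TP=10, FP=1+2+2+0+4=9 → 10/19 = 0.5263
Macro-precision = mean = (0.5200 + 0.7407 + 0.6250 + 0.7667 + 0.6842 + 0.5263) / 6 = 0.644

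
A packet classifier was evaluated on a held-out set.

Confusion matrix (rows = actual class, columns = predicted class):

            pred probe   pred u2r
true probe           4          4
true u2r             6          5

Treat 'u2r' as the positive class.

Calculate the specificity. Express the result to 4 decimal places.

0.5000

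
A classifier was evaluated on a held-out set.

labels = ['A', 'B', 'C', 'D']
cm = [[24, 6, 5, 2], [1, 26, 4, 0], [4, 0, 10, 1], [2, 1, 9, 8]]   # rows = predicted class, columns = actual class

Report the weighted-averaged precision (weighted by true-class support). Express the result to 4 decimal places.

0.6879

Per-class precision (TP/(TP+FP)):
  A: TP=24, FP=6+5+2=13 → 24/37 = 0.64865
  B: TP=26, FP=1+4+0=5 → 26/31 = 0.83871
  C: TP=10, FP=4+0+1=5 → 10/15 = 0.66667
  D: TP=8, FP=2+1+9=12 → 8/20 = 0.40000
Weighted-precision = Σ (supportᵢ/N)·precisionᵢ with N=103: (31/103)·0.64865 + (33/103)·0.83871 + (28/103)·0.66667 + (11/103)·0.40000 = 0.6879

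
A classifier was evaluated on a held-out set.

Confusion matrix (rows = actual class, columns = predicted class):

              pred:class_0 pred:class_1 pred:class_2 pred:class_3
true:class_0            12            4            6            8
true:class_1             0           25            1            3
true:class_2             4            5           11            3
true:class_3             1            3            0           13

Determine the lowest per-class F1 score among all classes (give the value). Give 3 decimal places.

0.511

Per-class F1 score (2·TP/(2·TP+FP+FN)):
  class_0: TP=12, FP=0+4+1=5, FN=4+6+8=18 → 24/47 = 0.5106
  class_1: TP=25, FP=4+5+3=12, FN=0+1+3=4 → 50/66 = 0.7576
  class_2: TP=11, FP=6+1+0=7, FN=4+5+3=12 → 22/41 = 0.5366
  class_3: TP=13, FP=8+3+3=14, FN=1+3+0=4 → 26/44 = 0.5909
Lowest is class 'class_0' with F1 score = 0.511.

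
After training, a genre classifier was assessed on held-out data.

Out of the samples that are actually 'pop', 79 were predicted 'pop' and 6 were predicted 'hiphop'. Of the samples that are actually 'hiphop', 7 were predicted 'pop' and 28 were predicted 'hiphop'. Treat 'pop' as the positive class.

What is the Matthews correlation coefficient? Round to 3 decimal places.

MCC = (TP·TN − FP·FN) / √((TP+FP)(TP+FN)(TN+FP)(TN+FN))
Numerator = 79·28 − 7·6 = 2170
Denominator = √(86·85·35·34) = √8698900 = 2949.3898
MCC = 2170 / 2949.3898 = 0.736

0.736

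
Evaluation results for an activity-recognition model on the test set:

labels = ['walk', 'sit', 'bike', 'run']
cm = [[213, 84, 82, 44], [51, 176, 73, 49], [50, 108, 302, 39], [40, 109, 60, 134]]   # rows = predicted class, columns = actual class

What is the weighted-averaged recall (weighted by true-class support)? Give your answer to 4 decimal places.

Per-class recall (TP/(TP+FN)):
  walk: TP=213, FN=51+50+40=141 → 213/354 = 0.60169
  sit: TP=176, FN=84+108+109=301 → 176/477 = 0.36897
  bike: TP=302, FN=82+73+60=215 → 302/517 = 0.58414
  run: TP=134, FN=44+49+39=132 → 134/266 = 0.50376
Weighted-recall = Σ (supportᵢ/N)·recallᵢ with N=1614: (354/1614)·0.60169 + (477/1614)·0.36897 + (517/1614)·0.58414 + (266/1614)·0.50376 = 0.5112

0.5112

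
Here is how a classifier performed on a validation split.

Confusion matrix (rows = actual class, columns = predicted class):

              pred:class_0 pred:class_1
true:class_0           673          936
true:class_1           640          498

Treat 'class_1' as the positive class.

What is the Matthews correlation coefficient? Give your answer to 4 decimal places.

MCC = (TP·TN − FP·FN) / √((TP+FP)(TP+FN)(TN+FP)(TN+FN))
Numerator = 498·673 − 936·640 = -263886
Denominator = √(1434·1138·1609·1313) = √3447562781364 = 1856761.3690
MCC = -263886 / 1856761.3690 = -0.1421

-0.1421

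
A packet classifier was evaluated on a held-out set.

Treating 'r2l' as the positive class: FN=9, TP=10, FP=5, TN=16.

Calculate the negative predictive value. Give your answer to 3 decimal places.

0.640

NPV = TN/(TN+FN) = 16/(16+9) = 0.640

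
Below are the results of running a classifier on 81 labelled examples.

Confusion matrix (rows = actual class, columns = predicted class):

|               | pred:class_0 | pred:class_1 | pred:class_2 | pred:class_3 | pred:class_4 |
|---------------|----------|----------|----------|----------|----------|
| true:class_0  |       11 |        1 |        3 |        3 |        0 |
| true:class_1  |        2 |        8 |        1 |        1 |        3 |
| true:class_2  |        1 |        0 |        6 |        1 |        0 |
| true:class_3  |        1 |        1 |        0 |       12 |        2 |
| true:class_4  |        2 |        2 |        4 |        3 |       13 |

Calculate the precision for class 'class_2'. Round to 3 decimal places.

0.429

Take TP from the diagonal, FP from the rest of the 'class_2' prediction marginal, FN from the rest of the 'class_2' actual marginal.
precision = TP/(TP+FP).
class_2: TP=6, FP=3+1+0+4=8 → 6/14 = 0.4286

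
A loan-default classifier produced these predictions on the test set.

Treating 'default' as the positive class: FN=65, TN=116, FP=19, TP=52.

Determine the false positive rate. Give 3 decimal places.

FPR = FP/(FP+TN) = 19/(19+116) = 0.141

0.141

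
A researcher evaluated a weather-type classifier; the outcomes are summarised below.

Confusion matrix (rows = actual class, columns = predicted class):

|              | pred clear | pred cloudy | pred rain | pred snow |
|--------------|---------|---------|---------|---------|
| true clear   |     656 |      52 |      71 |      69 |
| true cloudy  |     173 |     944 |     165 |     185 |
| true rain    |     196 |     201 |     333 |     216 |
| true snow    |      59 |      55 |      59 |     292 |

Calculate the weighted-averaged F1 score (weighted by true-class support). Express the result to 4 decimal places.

Per-class F1 score (2·TP/(2·TP+FP+FN)):
  clear: TP=656, FP=173+196+59=428, FN=52+71+69=192 → 1312/1932 = 0.67909
  cloudy: TP=944, FP=52+201+55=308, FN=173+165+185=523 → 1888/2719 = 0.69437
  rain: TP=333, FP=71+165+59=295, FN=196+201+216=613 → 666/1574 = 0.42313
  snow: TP=292, FP=69+185+216=470, FN=59+55+59=173 → 584/1227 = 0.47596
Weighted-F1 score = Σ (supportᵢ/N)·F1 scoreᵢ with N=3726: (848/3726)·0.67909 + (1467/3726)·0.69437 + (946/3726)·0.42313 + (465/3726)·0.47596 = 0.5948

0.5948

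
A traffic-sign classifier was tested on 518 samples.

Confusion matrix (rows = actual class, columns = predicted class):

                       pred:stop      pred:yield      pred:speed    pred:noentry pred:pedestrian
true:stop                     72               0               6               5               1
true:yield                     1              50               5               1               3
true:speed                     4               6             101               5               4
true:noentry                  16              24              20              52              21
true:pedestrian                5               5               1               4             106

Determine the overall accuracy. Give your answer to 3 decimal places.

Accuracy = trace / total = (72+50+101+52+106=381) / 518 = 381/518 = 0.736

0.736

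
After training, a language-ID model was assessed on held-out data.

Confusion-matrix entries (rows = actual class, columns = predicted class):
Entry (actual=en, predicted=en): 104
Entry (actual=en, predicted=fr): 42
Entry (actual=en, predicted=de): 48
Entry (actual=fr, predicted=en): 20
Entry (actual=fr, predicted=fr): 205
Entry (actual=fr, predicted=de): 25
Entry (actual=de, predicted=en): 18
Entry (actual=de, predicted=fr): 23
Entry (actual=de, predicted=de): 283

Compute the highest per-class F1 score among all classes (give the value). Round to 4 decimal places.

0.8324

Per-class F1 score (2·TP/(2·TP+FP+FN)):
  en: TP=104, FP=20+18=38, FN=42+48=90 → 208/336 = 0.61905
  fr: TP=205, FP=42+23=65, FN=20+25=45 → 410/520 = 0.78846
  de: TP=283, FP=48+25=73, FN=18+23=41 → 566/680 = 0.83235
Highest is class 'de' with F1 score = 0.8324.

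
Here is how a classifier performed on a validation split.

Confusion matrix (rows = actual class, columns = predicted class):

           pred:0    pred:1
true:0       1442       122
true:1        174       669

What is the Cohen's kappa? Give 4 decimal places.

0.7259

Observed agreement pₒ = trace/N = 2111/2407 = 0.87703
Expected agreement pₑ = Σ (rowᵢ·colᵢ)/N² = (1564·1616 + 843·791)/2407² = 0.55133
κ = (pₒ − pₑ)/(1 − pₑ) = (0.87703 − 0.55133)/(1 − 0.55133) = 0.7259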